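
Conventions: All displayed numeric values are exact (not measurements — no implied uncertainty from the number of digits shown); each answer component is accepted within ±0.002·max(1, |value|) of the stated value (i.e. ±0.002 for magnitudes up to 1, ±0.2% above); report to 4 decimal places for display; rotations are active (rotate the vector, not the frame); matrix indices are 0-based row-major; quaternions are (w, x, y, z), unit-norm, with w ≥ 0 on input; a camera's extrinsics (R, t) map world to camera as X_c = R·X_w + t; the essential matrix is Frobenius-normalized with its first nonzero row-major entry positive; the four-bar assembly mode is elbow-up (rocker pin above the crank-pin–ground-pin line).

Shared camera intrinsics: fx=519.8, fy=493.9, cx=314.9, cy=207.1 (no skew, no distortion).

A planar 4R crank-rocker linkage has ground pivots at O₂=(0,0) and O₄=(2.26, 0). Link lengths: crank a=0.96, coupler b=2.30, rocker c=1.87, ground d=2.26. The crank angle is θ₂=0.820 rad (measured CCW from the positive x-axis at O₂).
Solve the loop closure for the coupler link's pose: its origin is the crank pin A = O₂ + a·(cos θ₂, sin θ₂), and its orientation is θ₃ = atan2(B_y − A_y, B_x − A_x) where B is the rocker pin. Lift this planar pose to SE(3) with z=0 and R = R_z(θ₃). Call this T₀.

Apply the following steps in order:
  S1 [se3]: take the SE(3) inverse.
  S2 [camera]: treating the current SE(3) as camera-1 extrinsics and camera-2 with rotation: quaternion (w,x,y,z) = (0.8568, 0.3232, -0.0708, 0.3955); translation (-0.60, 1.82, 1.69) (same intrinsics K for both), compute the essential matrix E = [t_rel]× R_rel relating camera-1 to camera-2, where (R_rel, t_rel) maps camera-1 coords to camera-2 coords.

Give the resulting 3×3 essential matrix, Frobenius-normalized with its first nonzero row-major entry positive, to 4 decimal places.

source (fourbar_fk): coupler pose = R=[0.8723 -0.4889 0.0000; 0.4889 0.8723 0.0000; 0.0000 0.0000 1.0000], t=(0.6549, 0.7019, 0.0000)
after S1 (invert_se3): R=[0.8723 0.4889 0.0000; -0.4889 0.8723 0.0000; 0.0000 0.0000 1.0000], t=(-0.9145, -0.2921, 0.0000)
after S2 (essential): [0.0655 -0.0797 -0.6866; -0.1861 0.4105 -0.1667; 0.2282 -0.4846 -0.0121]

matrix = [0.0655 -0.0797 -0.6866; -0.1861 0.4105 -0.1667; 0.2282 -0.4846 -0.0121]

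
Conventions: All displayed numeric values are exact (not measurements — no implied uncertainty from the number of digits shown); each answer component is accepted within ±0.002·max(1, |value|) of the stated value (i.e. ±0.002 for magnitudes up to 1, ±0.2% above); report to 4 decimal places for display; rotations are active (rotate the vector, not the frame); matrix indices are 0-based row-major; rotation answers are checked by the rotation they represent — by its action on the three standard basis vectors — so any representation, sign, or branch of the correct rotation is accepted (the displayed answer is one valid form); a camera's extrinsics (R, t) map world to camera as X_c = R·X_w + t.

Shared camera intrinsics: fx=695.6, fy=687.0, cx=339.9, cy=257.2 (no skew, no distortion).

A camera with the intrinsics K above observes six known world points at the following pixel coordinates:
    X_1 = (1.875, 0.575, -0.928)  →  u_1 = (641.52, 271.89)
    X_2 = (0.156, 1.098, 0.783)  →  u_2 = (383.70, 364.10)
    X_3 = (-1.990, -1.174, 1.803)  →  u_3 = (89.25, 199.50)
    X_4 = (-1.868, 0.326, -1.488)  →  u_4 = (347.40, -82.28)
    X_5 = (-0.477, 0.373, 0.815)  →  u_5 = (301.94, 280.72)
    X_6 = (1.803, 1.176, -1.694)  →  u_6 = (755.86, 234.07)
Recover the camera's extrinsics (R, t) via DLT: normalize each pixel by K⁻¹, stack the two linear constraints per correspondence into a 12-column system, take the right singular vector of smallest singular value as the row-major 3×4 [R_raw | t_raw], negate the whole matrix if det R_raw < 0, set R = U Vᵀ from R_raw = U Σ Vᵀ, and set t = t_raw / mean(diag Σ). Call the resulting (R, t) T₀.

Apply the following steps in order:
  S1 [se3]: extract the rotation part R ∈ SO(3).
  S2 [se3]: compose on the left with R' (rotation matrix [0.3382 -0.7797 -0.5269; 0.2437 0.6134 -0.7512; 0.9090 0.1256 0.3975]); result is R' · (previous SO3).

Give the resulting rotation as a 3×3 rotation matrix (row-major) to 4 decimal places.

rotation (matrix) = ((-0.3438, 0.1354, -0.9292), (0.1473, 0.9851, 0.0890), (0.9274, -0.1063, -0.3586))

source (pnp_recover): camera pose = R=[0.7626 0.1893 -0.6185; 0.4750 0.4853 0.7341; 0.4391 -0.8536 0.2802], t=(0.4900, -0.3600, 5.9301)
after S1 (rot_of_se3): [0.7626 0.1893 -0.6185; 0.4750 0.4853 0.7341; 0.4391 -0.8536 0.2802]
after S2 (compose_so3): [-0.3438 0.1354 -0.9292; 0.1473 0.9851 0.0890; 0.9274 -0.1063 -0.3586]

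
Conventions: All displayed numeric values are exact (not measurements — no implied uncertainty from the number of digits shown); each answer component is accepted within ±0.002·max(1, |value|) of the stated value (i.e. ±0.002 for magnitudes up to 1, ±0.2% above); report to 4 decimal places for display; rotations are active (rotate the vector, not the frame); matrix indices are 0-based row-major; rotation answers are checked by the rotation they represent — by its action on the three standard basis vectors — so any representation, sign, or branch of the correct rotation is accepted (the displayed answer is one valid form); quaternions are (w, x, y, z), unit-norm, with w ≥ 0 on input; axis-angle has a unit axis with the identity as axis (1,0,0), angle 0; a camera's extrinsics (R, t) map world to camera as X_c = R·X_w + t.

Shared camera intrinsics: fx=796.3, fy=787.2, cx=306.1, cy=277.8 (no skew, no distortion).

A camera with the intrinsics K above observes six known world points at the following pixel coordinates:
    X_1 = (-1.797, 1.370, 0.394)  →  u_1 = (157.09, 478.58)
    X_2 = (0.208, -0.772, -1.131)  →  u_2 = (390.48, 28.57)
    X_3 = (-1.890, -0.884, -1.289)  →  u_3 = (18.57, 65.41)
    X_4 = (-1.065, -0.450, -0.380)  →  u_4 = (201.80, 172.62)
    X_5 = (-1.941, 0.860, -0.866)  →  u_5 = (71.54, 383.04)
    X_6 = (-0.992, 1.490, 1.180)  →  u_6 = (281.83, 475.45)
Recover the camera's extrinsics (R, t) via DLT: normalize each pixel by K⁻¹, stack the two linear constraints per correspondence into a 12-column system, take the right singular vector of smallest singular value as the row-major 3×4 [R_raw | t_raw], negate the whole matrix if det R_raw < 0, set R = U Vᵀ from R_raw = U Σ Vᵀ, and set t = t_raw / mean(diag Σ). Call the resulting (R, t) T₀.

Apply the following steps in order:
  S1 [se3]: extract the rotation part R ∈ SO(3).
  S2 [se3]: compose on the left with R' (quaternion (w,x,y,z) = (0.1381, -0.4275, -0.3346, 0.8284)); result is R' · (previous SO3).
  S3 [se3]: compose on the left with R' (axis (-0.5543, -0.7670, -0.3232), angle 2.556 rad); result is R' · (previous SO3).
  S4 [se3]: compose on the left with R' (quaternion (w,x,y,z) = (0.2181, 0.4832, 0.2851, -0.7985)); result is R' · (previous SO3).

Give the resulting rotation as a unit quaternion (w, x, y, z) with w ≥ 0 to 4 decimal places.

rotation (quat) = (0.4081, -0.0868, 0.6342, 0.6510)

source (pnp_recover): camera pose = R=[0.9785 0.2057 0.0139; -0.2014 0.9393 0.2776; 0.0440 -0.2744 0.9606], t=(0.4600, -0.3800, 5.4798)
after S1 (rot_of_se3): [0.9785 0.2057 0.0139; -0.2014 0.9393 0.2776; 0.0440 -0.2744 0.9606]
after S2 (compose_so3): [-0.6303 0.1509 -0.7615; 0.6332 -0.4675 -0.6168; -0.4491 -0.8710 0.1992]
after S3 (compose_so3): [0.8198 -0.4055 -0.4043; -0.5652 -0.6867 -0.4572; -0.0922 0.6033 -0.7922]
after S4 (compose_so3): [-0.6519 -0.6414 0.4046; 0.4212 0.1374 0.8965; -0.6306 0.7548 0.1806]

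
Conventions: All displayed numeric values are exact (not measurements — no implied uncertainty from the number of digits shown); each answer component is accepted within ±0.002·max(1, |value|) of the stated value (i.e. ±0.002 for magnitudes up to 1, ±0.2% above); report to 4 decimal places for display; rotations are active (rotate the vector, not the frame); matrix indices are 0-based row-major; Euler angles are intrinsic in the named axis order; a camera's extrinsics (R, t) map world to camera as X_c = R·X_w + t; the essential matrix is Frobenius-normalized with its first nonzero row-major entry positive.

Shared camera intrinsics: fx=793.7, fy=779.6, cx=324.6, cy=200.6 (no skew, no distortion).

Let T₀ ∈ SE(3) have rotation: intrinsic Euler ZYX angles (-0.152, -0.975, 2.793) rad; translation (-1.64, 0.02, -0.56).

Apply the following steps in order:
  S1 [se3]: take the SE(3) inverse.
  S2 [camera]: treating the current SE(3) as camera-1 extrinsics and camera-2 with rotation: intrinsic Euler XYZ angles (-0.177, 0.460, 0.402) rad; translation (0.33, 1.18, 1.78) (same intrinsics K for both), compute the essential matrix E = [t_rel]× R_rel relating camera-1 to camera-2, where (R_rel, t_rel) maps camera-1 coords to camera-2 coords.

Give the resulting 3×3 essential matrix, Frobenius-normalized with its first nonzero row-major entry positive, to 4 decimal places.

matrix = [0.0520 -0.6044 -0.0298; -0.6680 -0.1583 -0.0093; 0.2259 -0.3293 -0.0158]

after S1 (invert_se3): R=[0.5547 -0.0850 0.8277; -0.4218 -0.8862 0.1917; 0.7172 -0.4554 -0.5274], t=(1.3749, -0.5666, 0.8900)
after S2 (essential): [0.0520 -0.6044 -0.0298; -0.6680 -0.1583 -0.0093; 0.2259 -0.3293 -0.0158]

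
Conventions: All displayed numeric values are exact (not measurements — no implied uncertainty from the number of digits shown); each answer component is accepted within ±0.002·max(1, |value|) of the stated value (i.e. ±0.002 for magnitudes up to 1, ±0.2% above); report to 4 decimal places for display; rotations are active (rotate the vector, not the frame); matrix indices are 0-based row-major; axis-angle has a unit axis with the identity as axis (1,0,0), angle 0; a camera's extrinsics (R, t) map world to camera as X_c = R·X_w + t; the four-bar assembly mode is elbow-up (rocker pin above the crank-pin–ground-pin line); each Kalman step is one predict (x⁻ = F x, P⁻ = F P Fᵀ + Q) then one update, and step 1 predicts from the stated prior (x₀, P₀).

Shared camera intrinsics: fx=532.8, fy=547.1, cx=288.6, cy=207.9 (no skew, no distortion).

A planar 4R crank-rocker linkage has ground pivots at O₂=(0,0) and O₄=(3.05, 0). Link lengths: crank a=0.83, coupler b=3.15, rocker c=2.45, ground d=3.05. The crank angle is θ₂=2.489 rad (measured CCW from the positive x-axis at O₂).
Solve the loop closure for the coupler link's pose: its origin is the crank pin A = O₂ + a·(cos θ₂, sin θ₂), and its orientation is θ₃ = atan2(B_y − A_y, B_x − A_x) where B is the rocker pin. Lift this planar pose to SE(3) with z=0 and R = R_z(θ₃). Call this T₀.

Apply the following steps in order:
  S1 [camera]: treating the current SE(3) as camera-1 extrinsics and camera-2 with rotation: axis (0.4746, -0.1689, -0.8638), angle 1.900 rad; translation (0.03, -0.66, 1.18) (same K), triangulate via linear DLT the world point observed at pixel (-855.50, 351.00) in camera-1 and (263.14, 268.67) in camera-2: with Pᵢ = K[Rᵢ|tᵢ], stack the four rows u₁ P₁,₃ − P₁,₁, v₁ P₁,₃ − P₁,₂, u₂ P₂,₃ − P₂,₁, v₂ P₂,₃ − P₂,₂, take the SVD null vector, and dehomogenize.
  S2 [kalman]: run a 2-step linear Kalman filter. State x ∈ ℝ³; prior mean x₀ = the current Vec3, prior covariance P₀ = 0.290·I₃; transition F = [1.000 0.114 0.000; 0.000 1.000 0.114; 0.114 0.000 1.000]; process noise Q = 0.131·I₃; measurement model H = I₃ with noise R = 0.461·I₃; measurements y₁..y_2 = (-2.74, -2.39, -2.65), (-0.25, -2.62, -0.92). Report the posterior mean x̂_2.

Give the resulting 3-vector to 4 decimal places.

result = (-1.4782, -1.5439, -1.0118)

source (fourbar_fk): coupler pose = R=[0.8409 -0.5411 0.0000; 0.5411 0.8409 0.0000; 0.0000 0.0000 1.0000], t=(-0.6594, 0.5040, 0.0000)
after S1 (triangulate): (-1.6863, 0.8536, 1.1826)
after S2 (kf_track): (-1.4782, -1.5439, -1.0118)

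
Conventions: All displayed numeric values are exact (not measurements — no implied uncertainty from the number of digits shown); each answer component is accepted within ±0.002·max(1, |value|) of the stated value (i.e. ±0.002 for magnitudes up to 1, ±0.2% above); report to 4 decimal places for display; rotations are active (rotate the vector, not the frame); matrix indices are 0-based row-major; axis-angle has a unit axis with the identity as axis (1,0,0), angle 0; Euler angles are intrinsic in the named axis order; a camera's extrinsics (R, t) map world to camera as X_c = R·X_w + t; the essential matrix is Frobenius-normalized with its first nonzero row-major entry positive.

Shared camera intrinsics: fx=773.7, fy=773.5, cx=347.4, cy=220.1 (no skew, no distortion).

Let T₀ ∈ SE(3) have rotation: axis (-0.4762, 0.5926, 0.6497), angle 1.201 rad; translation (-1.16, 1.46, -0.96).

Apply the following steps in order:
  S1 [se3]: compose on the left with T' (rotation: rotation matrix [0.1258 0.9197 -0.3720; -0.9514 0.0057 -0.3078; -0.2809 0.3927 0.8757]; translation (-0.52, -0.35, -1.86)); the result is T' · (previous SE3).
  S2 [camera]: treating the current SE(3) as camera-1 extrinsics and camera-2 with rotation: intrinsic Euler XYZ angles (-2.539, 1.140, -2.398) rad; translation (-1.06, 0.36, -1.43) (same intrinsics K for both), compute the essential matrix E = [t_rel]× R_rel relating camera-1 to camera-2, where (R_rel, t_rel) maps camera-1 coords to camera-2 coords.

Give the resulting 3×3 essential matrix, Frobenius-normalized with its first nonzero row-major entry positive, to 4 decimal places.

matrix = [0.5361 -0.3649 -0.2545; -0.2306 -0.0065 -0.6081; 0.2015 -0.0662 0.2160]

after S1 (compose_se3): R=[0.7341 0.5134 0.4444; -0.2483 0.8121 -0.5280; -0.6320 0.2773 0.7237], t=(1.0339, 1.0574, -1.8015)
after S2 (essential): [0.5361 -0.3649 -0.2545; -0.2306 -0.0065 -0.6081; 0.2015 -0.0662 0.2160]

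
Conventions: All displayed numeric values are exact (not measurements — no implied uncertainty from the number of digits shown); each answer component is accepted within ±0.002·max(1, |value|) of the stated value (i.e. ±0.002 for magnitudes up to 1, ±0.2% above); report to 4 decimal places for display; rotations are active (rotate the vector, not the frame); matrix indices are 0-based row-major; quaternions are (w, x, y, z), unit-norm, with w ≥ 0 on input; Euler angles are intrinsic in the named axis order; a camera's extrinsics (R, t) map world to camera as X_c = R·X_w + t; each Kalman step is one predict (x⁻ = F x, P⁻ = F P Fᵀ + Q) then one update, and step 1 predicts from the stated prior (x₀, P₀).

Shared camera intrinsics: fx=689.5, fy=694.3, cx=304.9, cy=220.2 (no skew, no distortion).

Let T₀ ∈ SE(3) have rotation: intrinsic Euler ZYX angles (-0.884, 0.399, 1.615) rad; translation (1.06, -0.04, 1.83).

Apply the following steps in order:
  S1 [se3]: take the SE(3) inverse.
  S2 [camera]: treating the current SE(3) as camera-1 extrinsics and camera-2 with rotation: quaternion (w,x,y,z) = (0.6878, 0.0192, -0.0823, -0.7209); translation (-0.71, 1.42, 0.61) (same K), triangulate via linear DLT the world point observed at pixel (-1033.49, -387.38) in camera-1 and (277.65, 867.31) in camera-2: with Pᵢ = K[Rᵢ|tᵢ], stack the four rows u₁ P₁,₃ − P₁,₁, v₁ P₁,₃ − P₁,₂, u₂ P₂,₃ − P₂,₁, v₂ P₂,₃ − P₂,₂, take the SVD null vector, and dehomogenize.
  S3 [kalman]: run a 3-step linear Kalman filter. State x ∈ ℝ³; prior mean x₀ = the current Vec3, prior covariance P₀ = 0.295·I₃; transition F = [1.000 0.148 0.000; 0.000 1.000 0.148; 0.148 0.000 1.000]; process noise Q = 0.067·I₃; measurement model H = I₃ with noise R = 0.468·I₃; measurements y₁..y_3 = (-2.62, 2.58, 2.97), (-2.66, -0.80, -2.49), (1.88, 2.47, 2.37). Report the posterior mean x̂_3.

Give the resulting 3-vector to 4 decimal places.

after S1 (invert_se3): R=[0.5843 -0.7125 -0.3885; 0.2119 -0.3281 0.9205; -0.7834 -0.6202 -0.0407], t=(0.0631, -1.9224, 0.8801)
after S2 (triangulate): (-0.6923, 0.8350, 1.7532)
after S3 (kf_track): (-0.4100, 1.6186, 0.9528)

result = (-0.4100, 1.6186, 0.9528)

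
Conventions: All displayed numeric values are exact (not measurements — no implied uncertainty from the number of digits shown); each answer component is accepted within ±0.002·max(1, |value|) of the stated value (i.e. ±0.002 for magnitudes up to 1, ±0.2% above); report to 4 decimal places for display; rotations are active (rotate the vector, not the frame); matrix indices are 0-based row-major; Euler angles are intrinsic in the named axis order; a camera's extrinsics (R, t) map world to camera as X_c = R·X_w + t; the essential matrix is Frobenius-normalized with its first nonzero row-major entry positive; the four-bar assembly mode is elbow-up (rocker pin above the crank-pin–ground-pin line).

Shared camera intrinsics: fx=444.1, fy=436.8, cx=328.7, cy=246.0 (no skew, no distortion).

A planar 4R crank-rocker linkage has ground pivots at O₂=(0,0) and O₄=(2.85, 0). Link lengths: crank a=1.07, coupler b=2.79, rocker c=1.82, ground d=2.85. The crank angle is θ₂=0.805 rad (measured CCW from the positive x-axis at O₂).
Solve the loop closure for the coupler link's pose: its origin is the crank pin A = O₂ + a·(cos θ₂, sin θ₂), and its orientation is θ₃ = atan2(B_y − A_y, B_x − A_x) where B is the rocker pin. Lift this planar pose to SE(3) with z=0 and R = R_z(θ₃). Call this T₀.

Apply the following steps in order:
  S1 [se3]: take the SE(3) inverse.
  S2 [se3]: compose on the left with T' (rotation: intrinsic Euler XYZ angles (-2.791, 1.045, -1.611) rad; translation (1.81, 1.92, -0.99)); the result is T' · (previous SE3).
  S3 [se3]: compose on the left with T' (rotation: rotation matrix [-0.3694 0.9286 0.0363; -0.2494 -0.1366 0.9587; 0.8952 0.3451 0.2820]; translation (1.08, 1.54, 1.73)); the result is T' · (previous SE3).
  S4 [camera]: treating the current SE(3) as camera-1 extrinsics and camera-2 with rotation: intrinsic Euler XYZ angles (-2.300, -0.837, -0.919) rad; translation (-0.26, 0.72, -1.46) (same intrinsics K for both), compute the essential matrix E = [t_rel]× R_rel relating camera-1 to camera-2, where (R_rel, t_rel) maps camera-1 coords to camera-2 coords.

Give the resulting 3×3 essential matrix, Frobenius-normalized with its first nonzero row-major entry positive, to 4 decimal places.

matrix = [0.3708 -0.2678 -0.5353; -0.0820 -0.0735 0.0649; -0.2987 -0.6247 0.0923]

source (fourbar_fk): coupler pose = R=[0.9366 -0.3503 0.0000; 0.3503 0.9366 0.0000; 0.0000 0.0000 1.0000], t=(0.7416, 0.7713, 0.0000)
after S1 (invert_se3): R=[0.9366 0.3503 0.0000; -0.3503 0.9366 0.0000; 0.0000 0.0000 1.0000], t=(-0.9648, -0.4626, 0.0000)
after S2 (compose_se3): R=[-0.1946 0.4627 0.8649; 0.9809 0.0902 0.1724; 0.0017 0.8819 -0.4714], t=(1.5974, 1.1230, -1.6715)
after S3 (compose_se3): R=[0.9828 -0.0551 -0.1765; -0.0839 0.7178 -0.6911; 0.1648 0.6940 0.7008], t=(1.4721, -0.6143, 3.0761)
after S4 (essential): [0.3708 -0.2678 -0.5353; -0.0820 -0.0735 0.0649; -0.2987 -0.6247 0.0923]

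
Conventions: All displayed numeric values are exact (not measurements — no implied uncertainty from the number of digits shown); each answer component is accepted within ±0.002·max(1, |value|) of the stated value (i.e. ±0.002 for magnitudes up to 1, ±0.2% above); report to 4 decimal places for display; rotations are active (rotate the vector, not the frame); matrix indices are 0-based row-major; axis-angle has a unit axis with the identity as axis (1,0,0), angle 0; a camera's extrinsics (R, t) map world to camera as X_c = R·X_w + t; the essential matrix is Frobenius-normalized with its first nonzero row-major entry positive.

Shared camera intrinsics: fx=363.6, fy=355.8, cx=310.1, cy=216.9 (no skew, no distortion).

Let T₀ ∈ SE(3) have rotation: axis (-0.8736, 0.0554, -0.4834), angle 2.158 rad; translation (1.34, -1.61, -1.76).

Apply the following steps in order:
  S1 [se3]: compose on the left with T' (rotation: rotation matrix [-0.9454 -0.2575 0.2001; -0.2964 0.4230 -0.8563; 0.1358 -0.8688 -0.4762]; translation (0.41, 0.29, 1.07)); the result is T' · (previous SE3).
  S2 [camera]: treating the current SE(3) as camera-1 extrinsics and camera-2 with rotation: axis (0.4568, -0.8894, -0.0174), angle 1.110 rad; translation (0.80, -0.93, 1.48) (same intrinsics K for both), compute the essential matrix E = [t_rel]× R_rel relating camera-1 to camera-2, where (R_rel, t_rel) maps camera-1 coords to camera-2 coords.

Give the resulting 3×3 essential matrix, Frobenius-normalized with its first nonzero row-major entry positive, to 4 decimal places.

matrix = [0.5576 0.3328 -0.2373; 0.1140 0.0777 -0.0551; 0.4194 -0.4758 0.3125]

after S1 (compose_se3): R=[-0.3525 -0.3218 -0.8787; -0.9119 0.3291 0.2452; 0.2103 0.8878 -0.4095], t=(-0.7944, 0.7188, 3.4888)
after S2 (essential): [0.5576 0.3328 -0.2373; 0.1140 0.0777 -0.0551; 0.4194 -0.4758 0.3125]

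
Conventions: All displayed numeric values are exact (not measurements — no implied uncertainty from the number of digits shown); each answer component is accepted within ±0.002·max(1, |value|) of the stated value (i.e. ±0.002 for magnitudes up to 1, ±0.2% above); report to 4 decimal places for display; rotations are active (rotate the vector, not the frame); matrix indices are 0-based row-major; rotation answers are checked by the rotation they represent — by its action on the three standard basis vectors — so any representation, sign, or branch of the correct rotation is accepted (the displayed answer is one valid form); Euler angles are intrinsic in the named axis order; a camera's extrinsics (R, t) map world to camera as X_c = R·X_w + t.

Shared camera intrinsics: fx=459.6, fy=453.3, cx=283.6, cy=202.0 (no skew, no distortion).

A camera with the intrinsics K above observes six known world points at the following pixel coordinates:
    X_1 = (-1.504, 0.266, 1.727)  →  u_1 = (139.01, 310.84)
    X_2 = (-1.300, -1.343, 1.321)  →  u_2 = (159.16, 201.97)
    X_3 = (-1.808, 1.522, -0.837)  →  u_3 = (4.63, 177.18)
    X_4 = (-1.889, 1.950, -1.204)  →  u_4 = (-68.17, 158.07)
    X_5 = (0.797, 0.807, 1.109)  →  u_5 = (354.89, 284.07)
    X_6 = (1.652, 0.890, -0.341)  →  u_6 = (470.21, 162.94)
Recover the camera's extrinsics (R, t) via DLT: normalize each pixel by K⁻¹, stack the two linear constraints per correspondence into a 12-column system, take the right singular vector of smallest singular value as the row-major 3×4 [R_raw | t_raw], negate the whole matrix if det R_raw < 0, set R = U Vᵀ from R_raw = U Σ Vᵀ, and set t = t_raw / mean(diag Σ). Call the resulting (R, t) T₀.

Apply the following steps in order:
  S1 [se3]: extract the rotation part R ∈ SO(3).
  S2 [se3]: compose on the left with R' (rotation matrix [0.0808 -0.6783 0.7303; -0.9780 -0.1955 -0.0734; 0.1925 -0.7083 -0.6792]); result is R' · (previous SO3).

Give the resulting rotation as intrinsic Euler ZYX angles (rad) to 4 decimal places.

source (pnp_recover): camera pose = R=[0.9836 0.1776 -0.0309; -0.0748 0.5580 0.8265; 0.1640 -0.8106 0.5621], t=(-0.1500, -0.4400, 4.6900)
after S1 (rot_of_se3): [0.9836 0.1776 -0.0309; -0.0748 0.5580 0.8265; 0.1640 -0.8106 0.5621]
after S2 (compose_so3): [0.2500 -0.9562 -0.1526; -0.9594 -0.2233 -0.1726; 0.1310 0.1895 -0.9731]

rotation (euler_zyx) = (-1.3159, -0.1313, 2.9493)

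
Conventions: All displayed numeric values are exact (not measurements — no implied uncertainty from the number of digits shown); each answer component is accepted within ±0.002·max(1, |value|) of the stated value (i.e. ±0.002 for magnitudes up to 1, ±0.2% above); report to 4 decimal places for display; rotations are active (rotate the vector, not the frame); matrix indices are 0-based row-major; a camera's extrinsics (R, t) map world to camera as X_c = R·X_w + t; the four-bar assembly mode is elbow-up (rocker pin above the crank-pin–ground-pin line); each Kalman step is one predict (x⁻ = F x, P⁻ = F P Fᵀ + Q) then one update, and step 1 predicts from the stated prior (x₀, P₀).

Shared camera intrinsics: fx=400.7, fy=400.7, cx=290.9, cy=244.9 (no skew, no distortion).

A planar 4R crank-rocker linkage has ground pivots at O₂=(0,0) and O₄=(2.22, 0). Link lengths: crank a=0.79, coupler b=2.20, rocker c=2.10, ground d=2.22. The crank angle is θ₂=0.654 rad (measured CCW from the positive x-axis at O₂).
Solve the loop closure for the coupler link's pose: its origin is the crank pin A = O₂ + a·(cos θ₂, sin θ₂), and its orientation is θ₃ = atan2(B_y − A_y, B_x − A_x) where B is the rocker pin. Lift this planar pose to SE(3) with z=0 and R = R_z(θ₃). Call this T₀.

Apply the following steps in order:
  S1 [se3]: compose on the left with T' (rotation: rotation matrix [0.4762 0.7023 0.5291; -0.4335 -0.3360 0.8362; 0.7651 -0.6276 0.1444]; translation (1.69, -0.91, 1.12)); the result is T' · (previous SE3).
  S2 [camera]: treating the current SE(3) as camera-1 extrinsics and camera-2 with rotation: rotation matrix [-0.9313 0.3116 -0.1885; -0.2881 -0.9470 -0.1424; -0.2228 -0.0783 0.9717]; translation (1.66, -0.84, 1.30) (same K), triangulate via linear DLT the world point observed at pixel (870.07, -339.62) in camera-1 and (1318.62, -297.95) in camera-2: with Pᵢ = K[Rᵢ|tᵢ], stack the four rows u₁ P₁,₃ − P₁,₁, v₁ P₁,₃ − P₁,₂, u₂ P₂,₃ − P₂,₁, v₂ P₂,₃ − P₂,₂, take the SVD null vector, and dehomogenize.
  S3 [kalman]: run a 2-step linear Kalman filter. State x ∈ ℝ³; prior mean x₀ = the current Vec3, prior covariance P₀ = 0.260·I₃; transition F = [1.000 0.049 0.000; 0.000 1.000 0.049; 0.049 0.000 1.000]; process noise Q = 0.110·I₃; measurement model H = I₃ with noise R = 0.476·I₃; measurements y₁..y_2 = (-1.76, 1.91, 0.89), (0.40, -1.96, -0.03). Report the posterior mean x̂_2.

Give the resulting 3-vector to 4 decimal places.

result = (-0.0205, -0.4730, -0.0745)

source (fourbar_fk): coupler pose = R=[0.6781 -0.7350 0.0000; 0.7350 0.6781 0.0000; 0.0000 0.0000 1.0000], t=(0.6270, 0.4806, 0.0000)
after S1 (compose_se3): R=[0.8391 0.1262 0.5291; -0.5409 0.0907 0.8362; 0.0575 -0.9878 0.1444], t=(2.3261, -1.3433, 1.2981)
after S2 (triangulate): (0.8279, -0.5201, -0.8351)
after S3 (kf_track): (-0.0205, -0.4730, -0.0745)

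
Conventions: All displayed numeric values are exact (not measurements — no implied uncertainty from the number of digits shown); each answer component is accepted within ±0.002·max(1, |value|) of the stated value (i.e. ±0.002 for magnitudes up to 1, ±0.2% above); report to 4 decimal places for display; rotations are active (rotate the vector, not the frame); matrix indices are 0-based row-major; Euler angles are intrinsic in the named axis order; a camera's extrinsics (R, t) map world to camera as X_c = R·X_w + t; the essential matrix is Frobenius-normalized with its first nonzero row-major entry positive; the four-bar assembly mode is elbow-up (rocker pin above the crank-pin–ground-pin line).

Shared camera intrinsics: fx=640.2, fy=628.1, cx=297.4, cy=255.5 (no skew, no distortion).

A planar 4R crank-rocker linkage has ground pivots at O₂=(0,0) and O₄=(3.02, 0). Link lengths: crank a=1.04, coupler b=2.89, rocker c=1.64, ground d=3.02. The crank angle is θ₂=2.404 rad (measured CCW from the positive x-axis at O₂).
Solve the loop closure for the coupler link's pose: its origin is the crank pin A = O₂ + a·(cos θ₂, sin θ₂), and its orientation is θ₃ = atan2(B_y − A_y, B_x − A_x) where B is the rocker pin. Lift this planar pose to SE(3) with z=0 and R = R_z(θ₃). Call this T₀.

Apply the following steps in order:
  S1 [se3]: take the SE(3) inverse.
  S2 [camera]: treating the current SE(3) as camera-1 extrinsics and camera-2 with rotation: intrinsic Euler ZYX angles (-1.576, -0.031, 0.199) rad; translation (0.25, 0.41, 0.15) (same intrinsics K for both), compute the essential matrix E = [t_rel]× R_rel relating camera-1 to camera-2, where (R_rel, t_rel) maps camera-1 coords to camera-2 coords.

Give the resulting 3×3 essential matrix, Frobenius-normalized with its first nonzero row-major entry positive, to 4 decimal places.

matrix = [0.1588 0.0750 0.5300; -0.0064 0.0362 -0.4492; -0.5359 -0.4280 0.1213]

source (fourbar_fk): coupler pose = R=[0.9764 -0.2161 0.0000; 0.2161 0.9764 0.0000; 0.0000 0.0000 1.0000], t=(-0.7697, 0.6994, 0.0000)
after S1 (invert_se3): R=[0.9764 0.2161 0.0000; -0.2161 0.9764 0.0000; 0.0000 0.0000 1.0000], t=(0.6004, -0.8492, 0.0000)
after S2 (essential): [0.1588 0.0750 0.5300; -0.0064 0.0362 -0.4492; -0.5359 -0.4280 0.1213]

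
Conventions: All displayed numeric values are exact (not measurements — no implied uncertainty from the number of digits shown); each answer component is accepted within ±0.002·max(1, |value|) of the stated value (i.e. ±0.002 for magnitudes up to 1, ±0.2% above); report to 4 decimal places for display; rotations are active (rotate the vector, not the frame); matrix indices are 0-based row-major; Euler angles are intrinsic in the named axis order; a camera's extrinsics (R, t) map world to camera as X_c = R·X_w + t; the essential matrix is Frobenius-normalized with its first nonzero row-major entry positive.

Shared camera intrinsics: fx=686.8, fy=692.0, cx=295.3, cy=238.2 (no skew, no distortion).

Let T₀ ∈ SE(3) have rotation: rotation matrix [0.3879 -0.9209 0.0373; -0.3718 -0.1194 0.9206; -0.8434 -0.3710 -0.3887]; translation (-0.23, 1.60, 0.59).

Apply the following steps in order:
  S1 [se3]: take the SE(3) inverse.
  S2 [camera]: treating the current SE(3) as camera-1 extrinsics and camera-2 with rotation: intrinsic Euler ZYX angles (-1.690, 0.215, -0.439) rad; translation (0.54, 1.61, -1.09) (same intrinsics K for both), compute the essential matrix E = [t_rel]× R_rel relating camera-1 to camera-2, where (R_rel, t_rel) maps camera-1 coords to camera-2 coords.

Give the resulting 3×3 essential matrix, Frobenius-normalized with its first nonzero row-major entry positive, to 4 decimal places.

matrix = [0.3059 -0.2393 0.2720; -0.5516 -0.0842 -0.1986; -0.1912 -0.5747 0.2399]

after S1 (invert_se3): R=[0.3879 -0.3718 -0.8434; -0.9209 -0.1194 -0.3710; 0.0373 0.9206 -0.3887], t=(1.1817, 0.1980, -1.2351)
after S2 (essential): [0.3059 -0.2393 0.2720; -0.5516 -0.0842 -0.1986; -0.1912 -0.5747 0.2399]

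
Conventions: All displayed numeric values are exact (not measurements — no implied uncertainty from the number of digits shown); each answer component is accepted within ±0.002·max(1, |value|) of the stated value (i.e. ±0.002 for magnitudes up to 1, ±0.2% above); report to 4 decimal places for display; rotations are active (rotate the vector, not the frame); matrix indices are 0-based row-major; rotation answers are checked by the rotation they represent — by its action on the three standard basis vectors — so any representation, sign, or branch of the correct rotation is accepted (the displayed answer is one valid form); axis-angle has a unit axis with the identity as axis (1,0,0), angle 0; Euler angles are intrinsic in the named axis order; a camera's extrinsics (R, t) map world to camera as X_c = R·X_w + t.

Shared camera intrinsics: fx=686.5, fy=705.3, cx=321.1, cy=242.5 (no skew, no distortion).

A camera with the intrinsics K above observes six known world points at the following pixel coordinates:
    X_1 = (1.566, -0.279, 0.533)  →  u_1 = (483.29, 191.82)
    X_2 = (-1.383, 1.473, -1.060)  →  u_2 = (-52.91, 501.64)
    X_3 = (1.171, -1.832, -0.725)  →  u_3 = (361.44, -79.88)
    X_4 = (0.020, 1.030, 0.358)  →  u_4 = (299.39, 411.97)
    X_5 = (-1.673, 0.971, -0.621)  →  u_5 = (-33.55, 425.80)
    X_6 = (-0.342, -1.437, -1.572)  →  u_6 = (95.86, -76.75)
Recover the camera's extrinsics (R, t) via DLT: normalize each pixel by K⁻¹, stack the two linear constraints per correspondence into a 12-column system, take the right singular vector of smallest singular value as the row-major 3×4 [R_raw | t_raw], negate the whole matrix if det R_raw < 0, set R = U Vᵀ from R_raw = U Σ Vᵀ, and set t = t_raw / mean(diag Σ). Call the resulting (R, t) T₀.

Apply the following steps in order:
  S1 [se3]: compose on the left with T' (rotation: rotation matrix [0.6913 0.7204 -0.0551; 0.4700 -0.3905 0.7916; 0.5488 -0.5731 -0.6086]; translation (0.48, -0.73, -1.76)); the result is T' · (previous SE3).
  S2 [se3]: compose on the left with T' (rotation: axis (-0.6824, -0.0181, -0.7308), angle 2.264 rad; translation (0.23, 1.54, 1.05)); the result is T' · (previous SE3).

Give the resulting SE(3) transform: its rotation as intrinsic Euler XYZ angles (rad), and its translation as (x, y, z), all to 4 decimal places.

rotation (euler_xyz) = (1.6865, -0.1003, 0.3949), translation = (-2.0496, -2.8388, -1.5012)

source (pnp_recover): camera pose = R=[0.9600 0.1502 0.2365; -0.2425 0.8681 0.4331; -0.1403 -0.4731 0.8698], t=(-0.4000, 0.0299, 4.6514)
after S1 (compose_se3): R=[0.4967 0.7553 0.4276; 0.4349 -0.6429 0.6305; 0.7511 -0.1272 -0.6478], t=(-0.0312, 2.7522, -4.8274)
after S2 (compose_se3): R=[0.9184 -0.3828 -0.1002; -0.1363 -0.0683 -0.9883; 0.3715 0.9213 -0.1149], t=(-2.0496, -2.8388, -1.5012)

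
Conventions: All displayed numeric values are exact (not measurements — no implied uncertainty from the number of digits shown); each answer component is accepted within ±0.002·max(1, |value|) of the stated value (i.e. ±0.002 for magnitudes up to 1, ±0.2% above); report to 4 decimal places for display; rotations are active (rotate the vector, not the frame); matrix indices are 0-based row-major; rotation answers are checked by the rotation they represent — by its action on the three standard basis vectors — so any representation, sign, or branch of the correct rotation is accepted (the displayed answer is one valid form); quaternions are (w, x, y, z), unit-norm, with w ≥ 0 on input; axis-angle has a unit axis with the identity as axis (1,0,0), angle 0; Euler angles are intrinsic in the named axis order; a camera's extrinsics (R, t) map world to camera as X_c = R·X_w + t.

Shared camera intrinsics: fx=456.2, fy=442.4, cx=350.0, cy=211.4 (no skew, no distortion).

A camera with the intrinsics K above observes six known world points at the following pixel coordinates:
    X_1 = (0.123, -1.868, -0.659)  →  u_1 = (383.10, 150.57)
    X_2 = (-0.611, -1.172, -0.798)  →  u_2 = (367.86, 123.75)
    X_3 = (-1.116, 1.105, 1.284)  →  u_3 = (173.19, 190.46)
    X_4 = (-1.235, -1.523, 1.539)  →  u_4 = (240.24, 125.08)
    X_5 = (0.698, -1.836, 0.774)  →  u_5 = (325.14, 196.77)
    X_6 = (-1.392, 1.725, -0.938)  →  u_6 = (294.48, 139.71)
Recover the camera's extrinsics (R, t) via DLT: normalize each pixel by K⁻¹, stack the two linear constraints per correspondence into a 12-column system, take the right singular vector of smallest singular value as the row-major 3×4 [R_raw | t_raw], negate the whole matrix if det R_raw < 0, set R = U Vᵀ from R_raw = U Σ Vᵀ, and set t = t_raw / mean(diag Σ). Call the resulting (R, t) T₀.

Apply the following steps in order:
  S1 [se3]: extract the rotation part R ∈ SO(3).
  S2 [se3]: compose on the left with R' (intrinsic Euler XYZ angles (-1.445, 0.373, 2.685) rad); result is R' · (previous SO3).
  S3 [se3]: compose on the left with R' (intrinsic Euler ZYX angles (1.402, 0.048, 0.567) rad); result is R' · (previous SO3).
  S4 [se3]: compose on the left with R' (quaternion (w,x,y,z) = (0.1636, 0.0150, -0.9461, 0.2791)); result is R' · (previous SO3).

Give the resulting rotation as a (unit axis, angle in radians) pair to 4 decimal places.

rotation (axis_angle) = ((0.6903, -0.5864, -0.4239), 3.0116)

source (pnp_recover): camera pose = R=[0.3756 -0.2275 -0.8984; 0.8437 0.4851 0.2299; 0.3835 -0.8444 0.3741], t=(-0.4700, -0.1701, 6.8005)
after S1 (rot_of_se3): [0.3756 -0.2275 -0.8984; 0.8437 0.4851 0.2299; 0.3835 -0.8444 0.3741]
after S2 (compose_so3): [-0.5206 -0.3167 0.7929; 0.5364 -0.8438 0.0152; 0.6642 0.4332 0.6092]
after S3 (compose_so3): [-0.1749 0.8772 0.4472; -0.4564 -0.4747 0.7526; 0.8724 -0.0725 0.4834]
after S4 (compose_so3): [-0.0427 -0.7512 -0.6587; -0.8611 -0.3067 0.4055; -0.5066 0.5845 -0.6338]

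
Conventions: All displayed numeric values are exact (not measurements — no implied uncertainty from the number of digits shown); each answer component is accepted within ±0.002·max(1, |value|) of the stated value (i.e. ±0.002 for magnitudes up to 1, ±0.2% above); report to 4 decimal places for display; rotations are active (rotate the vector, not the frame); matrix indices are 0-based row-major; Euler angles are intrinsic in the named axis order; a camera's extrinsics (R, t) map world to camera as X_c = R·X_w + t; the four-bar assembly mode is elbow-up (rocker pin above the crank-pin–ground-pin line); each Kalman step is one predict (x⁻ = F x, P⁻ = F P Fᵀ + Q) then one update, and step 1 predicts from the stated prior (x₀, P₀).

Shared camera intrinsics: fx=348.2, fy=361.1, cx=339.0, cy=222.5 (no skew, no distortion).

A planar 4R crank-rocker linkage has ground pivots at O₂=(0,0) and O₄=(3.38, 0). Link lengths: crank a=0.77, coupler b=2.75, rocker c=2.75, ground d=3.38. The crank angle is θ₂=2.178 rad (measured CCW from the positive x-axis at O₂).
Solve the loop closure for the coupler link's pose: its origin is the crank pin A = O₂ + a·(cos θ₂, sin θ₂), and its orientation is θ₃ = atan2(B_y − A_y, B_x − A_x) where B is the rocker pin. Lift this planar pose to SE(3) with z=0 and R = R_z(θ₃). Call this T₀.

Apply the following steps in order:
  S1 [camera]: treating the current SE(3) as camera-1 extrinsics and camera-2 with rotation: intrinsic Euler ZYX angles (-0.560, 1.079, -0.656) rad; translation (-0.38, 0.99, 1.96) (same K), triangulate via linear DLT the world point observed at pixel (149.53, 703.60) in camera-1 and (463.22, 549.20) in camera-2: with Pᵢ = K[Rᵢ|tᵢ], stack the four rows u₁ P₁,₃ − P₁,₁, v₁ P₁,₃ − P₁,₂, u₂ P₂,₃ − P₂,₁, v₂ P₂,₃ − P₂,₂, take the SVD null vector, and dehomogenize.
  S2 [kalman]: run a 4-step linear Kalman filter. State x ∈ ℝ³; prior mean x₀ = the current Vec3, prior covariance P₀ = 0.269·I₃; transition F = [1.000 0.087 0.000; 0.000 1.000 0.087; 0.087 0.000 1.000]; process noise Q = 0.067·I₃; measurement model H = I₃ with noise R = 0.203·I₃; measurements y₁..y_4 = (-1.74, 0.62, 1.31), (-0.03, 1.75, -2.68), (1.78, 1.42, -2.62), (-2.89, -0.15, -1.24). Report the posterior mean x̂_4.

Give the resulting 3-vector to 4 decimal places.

result = (-0.9190, 0.5062, -1.4760)

source (fourbar_fk): coupler pose = R=[0.8105 -0.5858 0.0000; 0.5858 0.8105 0.0000; 0.0000 0.0000 1.0000], t=(-0.4393, 0.6324, 0.0000)
after S1 (triangulate): (0.3317, 0.6558, 1.0194)
after S2 (kf_track): (-0.9190, 0.5062, -1.4760)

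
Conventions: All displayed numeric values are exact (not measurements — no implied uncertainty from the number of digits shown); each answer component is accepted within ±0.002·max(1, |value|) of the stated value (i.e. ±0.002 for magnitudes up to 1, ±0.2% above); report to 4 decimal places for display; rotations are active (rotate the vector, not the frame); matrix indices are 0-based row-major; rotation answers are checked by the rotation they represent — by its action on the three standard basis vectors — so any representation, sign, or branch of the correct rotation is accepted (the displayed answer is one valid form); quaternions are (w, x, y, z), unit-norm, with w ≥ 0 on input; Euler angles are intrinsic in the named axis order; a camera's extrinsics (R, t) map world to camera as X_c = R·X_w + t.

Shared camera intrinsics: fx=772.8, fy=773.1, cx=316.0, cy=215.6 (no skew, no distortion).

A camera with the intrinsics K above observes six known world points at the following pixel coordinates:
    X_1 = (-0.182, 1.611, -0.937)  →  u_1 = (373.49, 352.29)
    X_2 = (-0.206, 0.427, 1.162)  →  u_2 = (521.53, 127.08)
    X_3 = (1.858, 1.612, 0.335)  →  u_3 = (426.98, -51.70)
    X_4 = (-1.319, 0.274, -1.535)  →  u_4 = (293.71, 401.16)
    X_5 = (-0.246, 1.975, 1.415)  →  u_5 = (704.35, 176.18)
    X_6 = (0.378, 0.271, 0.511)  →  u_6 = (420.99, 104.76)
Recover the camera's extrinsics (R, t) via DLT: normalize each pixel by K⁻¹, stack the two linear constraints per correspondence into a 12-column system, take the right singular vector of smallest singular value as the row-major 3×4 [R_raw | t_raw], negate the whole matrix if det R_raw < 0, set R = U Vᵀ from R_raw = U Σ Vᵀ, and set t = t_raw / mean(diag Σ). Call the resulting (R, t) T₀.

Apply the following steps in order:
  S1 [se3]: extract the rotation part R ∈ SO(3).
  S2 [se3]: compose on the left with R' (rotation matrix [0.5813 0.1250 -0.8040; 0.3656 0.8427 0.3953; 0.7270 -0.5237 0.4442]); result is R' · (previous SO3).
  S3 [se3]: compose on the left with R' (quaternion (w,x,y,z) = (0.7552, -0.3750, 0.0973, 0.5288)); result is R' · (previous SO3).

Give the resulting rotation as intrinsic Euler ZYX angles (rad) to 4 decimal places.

source (pnp_recover): camera pose = R=[-0.4107 0.3899 0.8242; -0.7533 0.3642 -0.5476; -0.5137 -0.8458 0.1441], t=(0.4300, -0.3800, 6.2501)
after S1 (rot_of_se3): [-0.4107 0.3899 0.8242; -0.7533 0.3642 -0.5476; -0.5137 -0.8458 0.1441]
after S2 (compose_so3): [0.0801 0.9522 0.2948; -0.9880 0.1151 -0.1032; -0.1322 -0.2830 0.9500]
after S3 (compose_so3): [0.9280 0.3720 -0.0228; -0.1879 0.5199 0.8333; 0.3219 -0.7689 0.5524]

rotation (euler_zyx) = (-0.1998, -0.3277, -0.9478)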